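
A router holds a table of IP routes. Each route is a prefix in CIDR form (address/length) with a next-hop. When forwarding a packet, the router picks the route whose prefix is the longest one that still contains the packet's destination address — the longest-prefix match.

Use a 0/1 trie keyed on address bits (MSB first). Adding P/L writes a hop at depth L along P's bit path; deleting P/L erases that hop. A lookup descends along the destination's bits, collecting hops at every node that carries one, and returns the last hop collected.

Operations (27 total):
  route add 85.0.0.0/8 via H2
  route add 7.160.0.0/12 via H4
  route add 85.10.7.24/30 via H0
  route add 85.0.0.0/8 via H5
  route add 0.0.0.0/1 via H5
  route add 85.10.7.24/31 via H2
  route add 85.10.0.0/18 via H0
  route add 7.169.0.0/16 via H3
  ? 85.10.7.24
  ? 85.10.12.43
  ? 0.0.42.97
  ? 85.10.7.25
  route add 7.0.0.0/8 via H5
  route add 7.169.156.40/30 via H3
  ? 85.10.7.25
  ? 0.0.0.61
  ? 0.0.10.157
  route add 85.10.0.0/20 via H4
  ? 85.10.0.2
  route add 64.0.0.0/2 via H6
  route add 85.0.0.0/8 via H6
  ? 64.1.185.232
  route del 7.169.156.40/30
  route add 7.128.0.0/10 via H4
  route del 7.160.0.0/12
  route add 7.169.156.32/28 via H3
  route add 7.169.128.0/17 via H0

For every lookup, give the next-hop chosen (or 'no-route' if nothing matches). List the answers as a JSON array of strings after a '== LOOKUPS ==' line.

Trace:
  add 85.0.0.0/8 -> H2 at depth 8
  add 7.160.0.0/12 -> H4 at depth 12
  add 85.10.7.24/30 -> H0 at depth 30
  add 85.0.0.0/8 -> H5 at depth 8
  add 0.0.0.0/1 -> H5 at depth 1
  add 85.10.7.24/31 -> H2 at depth 31
  add 85.10.0.0/18 -> H0 at depth 18
  add 7.169.0.0/16 -> H3 at depth 16
  Q 85.10.7.24: descend 0101010100001010000001110001100 ; hops seen [H5,H5,H0,H0,H2] ; pick H2
  Q 85.10.12.43: descend 01010101000010100000 ; hops seen [H5,H5,H0] ; pick H0
  Q 0.0.42.97: descend 00000 ; hops seen [H5] ; pick H5
  Q 85.10.7.25: descend 0101010100001010000001110001100 ; hops seen [H5,H5,H0,H0,H2] ; pick H2
  add 7.0.0.0/8 -> H5 at depth 8
  add 7.169.156.40/30 -> H3 at depth 30
  Q 85.10.7.25: descend 0101010100001010000001110001100 ; hops seen [H5,H5,H0,H0,H2] ; pick H2
  Q 0.0.0.61: descend 00000 ; hops seen [H5] ; pick H5
  Q 0.0.10.157: descend 00000 ; hops seen [H5] ; pick H5
  add 85.10.0.0/20 -> H4 at depth 20
  Q 85.10.0.2: descend 010101010000101000000 ; hops seen [H5,H5,H0,H4] ; pick H4
  add 64.0.0.0/2 -> H6 at depth 2
  add 85.0.0.0/8 -> H6 at depth 8
  Q 64.1.185.232: descend 010 ; hops seen [H5,H6] ; pick H6
  del 7.169.156.40/30 (clear depth 30)
  add 7.128.0.0/10 -> H4 at depth 10
  del 7.160.0.0/12 (clear depth 12)
  add 7.169.156.32/28 -> H3 at depth 28
  add 7.169.128.0/17 -> H0 at depth 17

== LOOKUPS ==
["H2","H0","H5","H2","H2","H5","H5","H4","H6"]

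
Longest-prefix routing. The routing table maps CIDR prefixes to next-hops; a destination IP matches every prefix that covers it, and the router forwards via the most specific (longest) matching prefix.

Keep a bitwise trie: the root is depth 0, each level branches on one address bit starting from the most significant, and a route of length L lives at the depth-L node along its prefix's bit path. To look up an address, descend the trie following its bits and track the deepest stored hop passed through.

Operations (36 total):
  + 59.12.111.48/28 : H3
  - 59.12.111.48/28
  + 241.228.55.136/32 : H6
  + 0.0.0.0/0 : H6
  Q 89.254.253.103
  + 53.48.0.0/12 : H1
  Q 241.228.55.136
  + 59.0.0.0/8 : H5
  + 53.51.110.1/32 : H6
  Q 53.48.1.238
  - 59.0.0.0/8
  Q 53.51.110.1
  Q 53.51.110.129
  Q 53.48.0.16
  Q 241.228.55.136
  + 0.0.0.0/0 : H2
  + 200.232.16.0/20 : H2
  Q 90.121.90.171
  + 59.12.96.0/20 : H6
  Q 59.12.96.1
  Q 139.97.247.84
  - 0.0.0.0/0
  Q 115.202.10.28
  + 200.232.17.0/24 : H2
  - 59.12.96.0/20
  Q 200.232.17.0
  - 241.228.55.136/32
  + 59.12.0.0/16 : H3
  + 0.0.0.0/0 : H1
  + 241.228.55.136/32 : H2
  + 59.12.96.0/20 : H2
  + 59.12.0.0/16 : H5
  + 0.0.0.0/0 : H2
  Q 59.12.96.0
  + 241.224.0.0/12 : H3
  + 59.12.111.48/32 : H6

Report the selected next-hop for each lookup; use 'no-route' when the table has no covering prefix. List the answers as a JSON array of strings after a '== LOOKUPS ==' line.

Process each operation:
  + 59.12.111.48/28 (H3) depth=28
  del 59.12.111.48/28 (clear depth 28)
  + 241.228.55.136/32 (H6) depth=32
  + 0.0.0.0/0 (H6) depth=0
  lookup 89.254.253.103: bits 0 walk d0:H6→d1:- -> H6
  + 53.48.0.0/12 (H1) depth=12
  lookup 241.228.55.136: bits 11110001111001000011011110001000 walk d0:H6→d1:-→d2:-→d3:-→d4:-→d5:-→d6:-→d7:-→d8:-→d9:-→d10:-→d11:-→d12:-→d13:-→d14:-→d15:-→d16:-→d17:-→d18:-→d19:-→d20:-→d21:-→d22:-→d23:-→d24:-→d25:-→d26:-→d27:-→d28:-→d29:-→d30:-→d31:-→d32:H6 -> H6
  + 59.0.0.0/8 (H5) depth=8
  + 53.51.110.1/32 (H6) depth=32
  lookup 53.48.1.238: bits 00110101001100 walk d0:H6→d1:-→d2:-→d3:-→d4:-→d5:-→d6:-→d7:-→d8:-→d9:-→d10:-→d11:-→d12:H1→d13:-→d14:- -> H1
  del 59.0.0.0/8 (clear depth 8)
  lookup 53.51.110.1: bits 00110101001100110110111000000001 walk d0:H6→d1:-→d2:-→d3:-→d4:-→d5:-→d6:-→d7:-→d8:-→d9:-→d10:-→d11:-→d12:H1→d13:-→d14:-→d15:-→d16:-→d17:-→d18:-→d19:-→d20:-→d21:-→d22:-→d23:-→d24:-→d25:-→d26:-→d27:-→d28:-→d29:-→d30:-→d31:-→d32:H6 -> H6
  lookup 53.51.110.129: bits 001101010011001101101110 walk d0:H6→d1:-→d2:-→d3:-→d4:-→d5:-→d6:-→d7:-→d8:-→d9:-→d10:-→d11:-→d12:H1→d13:-→d14:-→d15:-→d16:-→d17:-→d18:-→d19:-→d20:-→d21:-→d22:-→d23:-→d24:- -> H1
  lookup 53.48.0.16: bits 00110101001100 walk d0:H6→d1:-→d2:-→d3:-→d4:-→d5:-→d6:-→d7:-→d8:-→d9:-→d10:-→d11:-→d12:H1→d13:-→d14:- -> H1
  lookup 241.228.55.136: bits 11110001111001000011011110001000 walk d0:H6→d1:-→d2:-→d3:-→d4:-→d5:-→d6:-→d7:-→d8:-→d9:-→d10:-→d11:-→d12:-→d13:-→d14:-→d15:-→d16:-→d17:-→d18:-→d19:-→d20:-→d21:-→d22:-→d23:-→d24:-→d25:-→d26:-→d27:-→d28:-→d29:-→d30:-→d31:-→d32:H6 -> H6
  + 0.0.0.0/0 (H2) depth=0
  + 200.232.16.0/20 (H2) depth=20
  lookup 90.121.90.171: bits 0 walk d0:H2→d1:- -> H2
  + 59.12.96.0/20 (H6) depth=20
  lookup 59.12.96.1: bits 00111011000011000110 walk d0:H2→d1:-→d2:-→d3:-→d4:-→d5:-→d6:-→d7:-→d8:-→d9:-→d10:-→d11:-→d12:-→d13:-→d14:-→d15:-→d16:-→d17:-→d18:-→d19:-→d20:H6 -> H6
  lookup 139.97.247.84: bits 1 walk d0:H2→d1:- -> H2
  del 0.0.0.0/0 (clear depth 0)
  lookup 115.202.10.28: bits 0 walk d0:-→d1:- -> no-route
  + 200.232.17.0/24 (H2) depth=24
  del 59.12.96.0/20 (clear depth 20)
  lookup 200.232.17.0: bits 110010001110100000010001 walk d0:-→d1:-→d2:-→d3:-→d4:-→d5:-→d6:-→d7:-→d8:-→d9:-→d10:-→d11:-→d12:-→d13:-→d14:-→d15:-→d16:-→d17:-→d18:-→d19:-→d20:H2→d21:-→d22:-→d23:-→d24:H2 -> H2
  del 241.228.55.136/32 (clear depth 32)
  + 59.12.0.0/16 (H3) depth=16
  + 0.0.0.0/0 (H1) depth=0
  + 241.228.55.136/32 (H2) depth=32
  + 59.12.96.0/20 (H2) depth=20
  + 59.12.0.0/16 (H5) depth=16
  + 0.0.0.0/0 (H2) depth=0
  lookup 59.12.96.0: bits 00111011000011000110 walk d0:H2→d1:-→d2:-→d3:-→d4:-→d5:-→d6:-→d7:-→d8:-→d9:-→d10:-→d11:-→d12:-→d13:-→d14:-→d15:-→d16:H5→d17:-→d18:-→d19:-→d20:H2 -> H2
  + 241.224.0.0/12 (H3) depth=12
  + 59.12.111.48/32 (H6) depth=32

== LOOKUPS ==
["H6","H6","H1","H6","H1","H1","H6","H2","H6","H2","no-route","H2","H2"]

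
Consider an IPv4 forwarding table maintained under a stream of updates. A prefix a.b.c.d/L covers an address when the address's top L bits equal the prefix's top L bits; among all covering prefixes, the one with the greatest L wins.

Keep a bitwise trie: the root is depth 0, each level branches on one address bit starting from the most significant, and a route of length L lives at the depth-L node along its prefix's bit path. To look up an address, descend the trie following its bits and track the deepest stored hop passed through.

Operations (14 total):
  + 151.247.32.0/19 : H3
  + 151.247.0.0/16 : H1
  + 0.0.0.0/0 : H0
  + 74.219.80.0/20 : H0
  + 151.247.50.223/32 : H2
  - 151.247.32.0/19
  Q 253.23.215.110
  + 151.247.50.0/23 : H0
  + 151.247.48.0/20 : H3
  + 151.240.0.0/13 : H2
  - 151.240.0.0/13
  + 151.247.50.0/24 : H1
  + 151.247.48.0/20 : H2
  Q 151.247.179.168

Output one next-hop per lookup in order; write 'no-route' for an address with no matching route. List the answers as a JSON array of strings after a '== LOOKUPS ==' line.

Apply in order:
  add 151.247.32.0/19 -> H3 at depth 19
  add 151.247.0.0/16 -> H1 at depth 16
  add 0.0.0.0/0 -> H0 at depth 0
  add 74.219.80.0/20 -> H0 at depth 20
  add 151.247.50.223/32 -> H2 at depth 32
  - 151.247.32.0/19 clear@19
  lookup 253.23.215.110: bits 1 walk d0:H0→d1:- -> H0
  add 151.247.50.0/23 -> H0 at depth 23
  add 151.247.48.0/20 -> H3 at depth 20
  add 151.240.0.0/13 -> H2 at depth 13
  - 151.240.0.0/13 clear@13
  add 151.247.50.0/24 -> H1 at depth 24
  add 151.247.48.0/20 -> H2 at depth 20
  lookup 151.247.179.168: bits 1001011111110111 walk d0:H0→d1:-→d2:-→d3:-→d4:-→d5:-→d6:-→d7:-→d8:-→d9:-→d10:-→d11:-→d12:-→d13:-→d14:-→d15:-→d16:H1 -> H1

== LOOKUPS ==
["H0","H1"]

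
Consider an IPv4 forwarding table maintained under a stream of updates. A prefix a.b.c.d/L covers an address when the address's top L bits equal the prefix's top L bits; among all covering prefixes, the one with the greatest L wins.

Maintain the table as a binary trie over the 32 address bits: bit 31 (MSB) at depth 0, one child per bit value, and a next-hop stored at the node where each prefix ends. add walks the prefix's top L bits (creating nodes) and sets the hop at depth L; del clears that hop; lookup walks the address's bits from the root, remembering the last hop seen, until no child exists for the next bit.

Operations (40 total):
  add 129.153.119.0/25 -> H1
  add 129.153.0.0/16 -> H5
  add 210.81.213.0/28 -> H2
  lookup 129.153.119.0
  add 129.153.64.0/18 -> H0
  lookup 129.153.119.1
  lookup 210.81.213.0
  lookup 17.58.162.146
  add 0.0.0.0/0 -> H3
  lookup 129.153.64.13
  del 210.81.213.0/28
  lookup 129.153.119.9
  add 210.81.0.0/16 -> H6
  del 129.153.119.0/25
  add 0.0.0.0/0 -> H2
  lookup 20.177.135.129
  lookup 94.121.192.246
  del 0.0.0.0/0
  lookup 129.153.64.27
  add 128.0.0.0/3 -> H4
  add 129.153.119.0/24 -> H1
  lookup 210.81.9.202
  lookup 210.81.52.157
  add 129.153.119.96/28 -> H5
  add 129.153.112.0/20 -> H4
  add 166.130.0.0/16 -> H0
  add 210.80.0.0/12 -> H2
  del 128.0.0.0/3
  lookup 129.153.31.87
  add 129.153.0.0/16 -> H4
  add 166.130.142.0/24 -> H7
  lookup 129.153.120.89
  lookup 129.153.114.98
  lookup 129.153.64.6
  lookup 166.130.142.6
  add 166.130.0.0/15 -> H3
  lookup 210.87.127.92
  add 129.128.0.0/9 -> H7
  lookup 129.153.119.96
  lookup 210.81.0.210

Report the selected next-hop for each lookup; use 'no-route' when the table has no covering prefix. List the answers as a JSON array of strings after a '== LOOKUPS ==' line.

Process each operation:
  + 129.153.119.0/25 (H1) depth=25
  + 129.153.0.0/16 (H5) depth=16
  + 210.81.213.0/28 (H2) depth=28
  lookup 129.153.119.0: bits 1000000110011001011101110 walk d0:-→d1:-→d2:-→d3:-→d4:-→d5:-→d6:-→d7:-→d8:-→d9:-→d10:-→d11:-→d12:-→d13:-→d14:-→d15:-→d16:H5→d17:-→d18:-→d19:-→d20:-→d21:-→d22:-→d23:-→d24:-→d25:H1 -> H1
  + 129.153.64.0/18 (H0) depth=18
  lookup 129.153.119.1: bits 1000000110011001011101110 walk d0:-→d1:-→d2:-→d3:-→d4:-→d5:-→d6:-→d7:-→d8:-→d9:-→d10:-→d11:-→d12:-→d13:-→d14:-→d15:-→d16:H5→d17:-→d18:H0→d19:-→d20:-→d21:-→d22:-→d23:-→d24:-→d25:H1 -> H1
  lookup 210.81.213.0: bits 1101001001010001110101010000 walk d0:-→d1:-→d2:-→d3:-→d4:-→d5:-→d6:-→d7:-→d8:-→d9:-→d10:-→d11:-→d12:-→d13:-→d14:-→d15:-→d16:-→d17:-→d18:-→d19:-→d20:-→d21:-→d22:-→d23:-→d24:-→d25:-→d26:-→d27:-→d28:H2 -> H2
  lookup 17.58.162.146: bits ε walk d0:- -> no-route
  + 0.0.0.0/0 (H3) depth=0
  lookup 129.153.64.13: bits 100000011001100101 walk d0:H3→d1:-→d2:-→d3:-→d4:-→d5:-→d6:-→d7:-→d8:-→d9:-→d10:-→d11:-→d12:-→d13:-→d14:-→d15:-→d16:H5→d17:-→d18:H0 -> H0
  del 210.81.213.0/28 (clear depth 28)
  lookup 129.153.119.9: bits 1000000110011001011101110 walk d0:H3→d1:-→d2:-→d3:-→d4:-→d5:-→d6:-→d7:-→d8:-→d9:-→d10:-→d11:-→d12:-→d13:-→d14:-→d15:-→d16:H5→d17:-→d18:H0→d19:-→d20:-→d21:-→d22:-→d23:-→d24:-→d25:H1 -> H1
  + 210.81.0.0/16 (H6) depth=16
  del 129.153.119.0/25 (clear depth 25)
  + 0.0.0.0/0 (H2) depth=0
  lookup 20.177.135.129: bits ε walk d0:H2 -> H2
  lookup 94.121.192.246: bits ε walk d0:H2 -> H2
  del 0.0.0.0/0 (clear depth 0)
  lookup 129.153.64.27: bits 100000011001100101 walk d0:-→d1:-→d2:-→d3:-→d4:-→d5:-→d6:-→d7:-→d8:-→d9:-→d10:-→d11:-→d12:-→d13:-→d14:-→d15:-→d16:H5→d17:-→d18:H0 -> H0
  + 128.0.0.0/3 (H4) depth=3
  + 129.153.119.0/24 (H1) depth=24
  lookup 210.81.9.202: bits 1101001001010001 walk d0:-→d1:-→d2:-→d3:-→d4:-→d5:-→d6:-→d7:-→d8:-→d9:-→d10:-→d11:-→d12:-→d13:-→d14:-→d15:-→d16:H6 -> H6
  lookup 210.81.52.157: bits 1101001001010001 walk d0:-→d1:-→d2:-→d3:-→d4:-→d5:-→d6:-→d7:-→d8:-→d9:-→d10:-→d11:-→d12:-→d13:-→d14:-→d15:-→d16:H6 -> H6
  + 129.153.119.96/28 (H5) depth=28
  + 129.153.112.0/20 (H4) depth=20
  + 166.130.0.0/16 (H0) depth=16
  + 210.80.0.0/12 (H2) depth=12
  del 128.0.0.0/3 (clear depth 3)
  lookup 129.153.31.87: bits 10000001100110010 walk d0:-→d1:-→d2:-→d3:-→d4:-→d5:-→d6:-→d7:-→d8:-→d9:-→d10:-→d11:-→d12:-→d13:-→d14:-→d15:-→d16:H5→d17:- -> H5
  + 129.153.0.0/16 (H4) depth=16
  + 166.130.142.0/24 (H7) depth=24
  lookup 129.153.120.89: bits 10000001100110010111 walk d0:-→d1:-→d2:-→d3:-→d4:-→d5:-→d6:-→d7:-→d8:-→d9:-→d10:-→d11:-→d12:-→d13:-→d14:-→d15:-→d16:H4→d17:-→d18:H0→d19:-→d20:H4 -> H4
  lookup 129.153.114.98: bits 100000011001100101110 walk d0:-→d1:-→d2:-→d3:-→d4:-→d5:-→d6:-→d7:-→d8:-→d9:-→d10:-→d11:-→d12:-→d13:-→d14:-→d15:-→d16:H4→d17:-→d18:H0→d19:-→d20:H4→d21:- -> H4
  lookup 129.153.64.6: bits 100000011001100101 walk d0:-→d1:-→d2:-→d3:-→d4:-→d5:-→d6:-→d7:-→d8:-→d9:-→d10:-→d11:-→d12:-→d13:-→d14:-→d15:-→d16:H4→d17:-→d18:H0 -> H0
  lookup 166.130.142.6: bits 101001101000001010001110 walk d0:-→d1:-→d2:-→d3:-→d4:-→d5:-→d6:-→d7:-→d8:-→d9:-→d10:-→d11:-→d12:-→d13:-→d14:-→d15:-→d16:H0→d17:-→d18:-→d19:-→d20:-→d21:-→d22:-→d23:-→d24:H7 -> H7
  + 166.130.0.0/15 (H3) depth=15
  lookup 210.87.127.92: bits 1101001001010 walk d0:-→d1:-→d2:-→d3:-→d4:-→d5:-→d6:-→d7:-→d8:-→d9:-→d10:-→d11:-→d12:H2→d13:- -> H2
  + 129.128.0.0/9 (H7) depth=9
  lookup 129.153.119.96: bits 1000000110011001011101110110 walk d0:-→d1:-→d2:-→d3:-→d4:-→d5:-→d6:-→d7:-→d8:-→d9:H7→d10:-→d11:-→d12:-→d13:-→d14:-→d15:-→d16:H4→d17:-→d18:H0→d19:-→d20:H4→d21:-→d22:-→d23:-→d24:H1→d25:-→d26:-→d27:-→d28:H5 -> H5
  lookup 210.81.0.210: bits 1101001001010001 walk d0:-→d1:-→d2:-→d3:-→d4:-→d5:-→d6:-→d7:-→d8:-→d9:-→d10:-→d11:-→d12:H2→d13:-→d14:-→d15:-→d16:H6 -> H6

== LOOKUPS ==
["H1","H1","H2","no-route","H0","H1","H2","H2","H0","H6","H6","H5","H4","H4","H0","H7","H2","H5","H6"]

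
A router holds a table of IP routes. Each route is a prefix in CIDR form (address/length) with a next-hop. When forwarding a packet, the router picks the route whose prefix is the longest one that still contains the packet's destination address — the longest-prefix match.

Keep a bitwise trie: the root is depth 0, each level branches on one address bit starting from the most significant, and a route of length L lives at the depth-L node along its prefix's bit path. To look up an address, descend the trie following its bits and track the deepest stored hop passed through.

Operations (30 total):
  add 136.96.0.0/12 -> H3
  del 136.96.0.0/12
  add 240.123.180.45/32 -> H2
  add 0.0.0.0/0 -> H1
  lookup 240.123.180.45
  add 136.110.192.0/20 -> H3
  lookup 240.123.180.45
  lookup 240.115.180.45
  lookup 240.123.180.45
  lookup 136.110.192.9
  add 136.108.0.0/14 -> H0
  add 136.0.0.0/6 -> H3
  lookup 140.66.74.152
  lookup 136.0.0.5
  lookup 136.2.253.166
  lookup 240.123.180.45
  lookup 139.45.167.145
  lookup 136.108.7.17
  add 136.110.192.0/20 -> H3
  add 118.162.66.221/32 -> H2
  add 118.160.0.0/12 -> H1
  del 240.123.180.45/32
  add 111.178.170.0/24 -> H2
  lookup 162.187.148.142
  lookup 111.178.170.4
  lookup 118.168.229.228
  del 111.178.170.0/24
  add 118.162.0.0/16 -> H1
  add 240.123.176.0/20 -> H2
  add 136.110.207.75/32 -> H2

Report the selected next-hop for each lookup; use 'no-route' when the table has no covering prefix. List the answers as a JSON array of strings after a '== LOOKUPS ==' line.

Trace:
  + 136.96.0.0/12 (H3) depth=12
  del 136.96.0.0/12 (clear depth 12)
  + 240.123.180.45/32 (H2) depth=32
  + 0.0.0.0/0 (H1) depth=0
  ? 240.123.180.45  path d0:H1→d1:-→d2:-→d3:-→d4:-→d5:-→d6:-→d7:-→d8:-→d9:-→d10:-→d11:-→d12:-→d13:-→d14:-→d15:-→d16:-→d17:-→d18:-→d19:-→d20:-→d21:-→d22:-→d23:-→d24:-→d25:-→d26:-→d27:-→d28:-→d29:-→d30:-→d31:-→d32:H2  best=H2
  + 136.110.192.0/20 (H3) depth=20
  ? 240.123.180.45  path d0:H1→d1:-→d2:-→d3:-→d4:-→d5:-→d6:-→d7:-→d8:-→d9:-→d10:-→d11:-→d12:-→d13:-→d14:-→d15:-→d16:-→d17:-→d18:-→d19:-→d20:-→d21:-→d22:-→d23:-→d24:-→d25:-→d26:-→d27:-→d28:-→d29:-→d30:-→d31:-→d32:H2  best=H2
  ? 240.115.180.45  path d0:H1→d1:-→d2:-→d3:-→d4:-→d5:-→d6:-→d7:-→d8:-→d9:-→d10:-→d11:-→d12:-  best=H1
  ? 240.123.180.45  path d0:H1→d1:-→d2:-→d3:-→d4:-→d5:-→d6:-→d7:-→d8:-→d9:-→d10:-→d11:-→d12:-→d13:-→d14:-→d15:-→d16:-→d17:-→d18:-→d19:-→d20:-→d21:-→d22:-→d23:-→d24:-→d25:-→d26:-→d27:-→d28:-→d29:-→d30:-→d31:-→d32:H2  best=H2
  ? 136.110.192.9  path d0:H1→d1:-→d2:-→d3:-→d4:-→d5:-→d6:-→d7:-→d8:-→d9:-→d10:-→d11:-→d12:-→d13:-→d14:-→d15:-→d16:-→d17:-→d18:-→d19:-→d20:H3  best=H3
  + 136.108.0.0/14 (H0) depth=14
  + 136.0.0.0/6 (H3) depth=6
  ? 140.66.74.152  path d0:H1→d1:-→d2:-→d3:-→d4:-→d5:-  best=H1
  ? 136.0.0.5  path d0:H1→d1:-→d2:-→d3:-→d4:-→d5:-→d6:H3→d7:-→d8:-→d9:-  best=H3
  ? 136.2.253.166  path d0:H1→d1:-→d2:-→d3:-→d4:-→d5:-→d6:H3→d7:-→d8:-→d9:-  best=H3
  ? 240.123.180.45  path d0:H1→d1:-→d2:-→d3:-→d4:-→d5:-→d6:-→d7:-→d8:-→d9:-→d10:-→d11:-→d12:-→d13:-→d14:-→d15:-→d16:-→d17:-→d18:-→d19:-→d20:-→d21:-→d22:-→d23:-→d24:-→d25:-→d26:-→d27:-→d28:-→d29:-→d30:-→d31:-→d32:H2  best=H2
  ? 139.45.167.145  path d0:H1→d1:-→d2:-→d3:-→d4:-→d5:-→d6:H3  best=H3
  ? 136.108.7.17  path d0:H1→d1:-→d2:-→d3:-→d4:-→d5:-→d6:H3→d7:-→d8:-→d9:-→d10:-→d11:-→d12:-→d13:-→d14:H0  best=H0
  + 136.110.192.0/20 (H3) depth=20
  + 118.162.66.221/32 (H2) depth=32
  + 118.160.0.0/12 (H1) depth=12
  del 240.123.180.45/32 (clear depth 32)
  + 111.178.170.0/24 (H2) depth=24
  ? 162.187.148.142  path d0:H1→d1:-→d2:-  best=H1
  ? 111.178.170.4  path d0:H1→d1:-→d2:-→d3:-→d4:-→d5:-→d6:-→d7:-→d8:-→d9:-→d10:-→d11:-→d12:-→d13:-→d14:-→d15:-→d16:-→d17:-→d18:-→d19:-→d20:-→d21:-→d22:-→d23:-→d24:H2  best=H2
  ? 118.168.229.228  path d0:H1→d1:-→d2:-→d3:-→d4:-→d5:-→d6:-→d7:-→d8:-→d9:-→d10:-→d11:-→d12:H1  best=H1
  del 111.178.170.0/24 (clear depth 24)
  + 118.162.0.0/16 (H1) depth=16
  + 240.123.176.0/20 (H2) depth=20
  + 136.110.207.75/32 (H2) depth=32

== LOOKUPS ==
["H2","H2","H1","H2","H3","H1","H3","H3","H2","H3","H0","H1","H2","H1"]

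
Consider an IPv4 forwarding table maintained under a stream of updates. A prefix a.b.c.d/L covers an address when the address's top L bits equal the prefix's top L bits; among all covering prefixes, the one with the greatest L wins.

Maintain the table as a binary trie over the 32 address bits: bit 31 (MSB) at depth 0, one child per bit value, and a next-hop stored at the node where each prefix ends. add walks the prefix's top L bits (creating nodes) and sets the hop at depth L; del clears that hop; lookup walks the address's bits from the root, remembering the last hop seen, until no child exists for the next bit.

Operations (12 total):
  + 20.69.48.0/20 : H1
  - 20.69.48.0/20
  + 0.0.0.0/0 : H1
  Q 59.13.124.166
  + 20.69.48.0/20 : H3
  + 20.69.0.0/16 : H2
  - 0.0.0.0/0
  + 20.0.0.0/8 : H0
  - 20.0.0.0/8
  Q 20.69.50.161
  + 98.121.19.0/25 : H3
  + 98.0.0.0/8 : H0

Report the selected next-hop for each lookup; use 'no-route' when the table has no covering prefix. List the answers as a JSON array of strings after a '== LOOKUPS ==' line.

Trace:
  + 20.69.48.0/20 (H1) depth=20
  del 20.69.48.0/20 (clear depth 20)
  + 0.0.0.0/0 (H1) depth=0
  Q 59.13.124.166: descend 00 ; hops seen [H1] ; pick H1
  + 20.69.48.0/20 (H3) depth=20
  + 20.69.0.0/16 (H2) depth=16
  del 0.0.0.0/0 (clear depth 0)
  + 20.0.0.0/8 (H0) depth=8
  del 20.0.0.0/8 (clear depth 8)
  Q 20.69.50.161: descend 00010100010001010011 ; hops seen [H2,H3] ; pick H3
  + 98.121.19.0/25 (H3) depth=25
  + 98.0.0.0/8 (H0) depth=8

== LOOKUPS ==
["H1","H3"]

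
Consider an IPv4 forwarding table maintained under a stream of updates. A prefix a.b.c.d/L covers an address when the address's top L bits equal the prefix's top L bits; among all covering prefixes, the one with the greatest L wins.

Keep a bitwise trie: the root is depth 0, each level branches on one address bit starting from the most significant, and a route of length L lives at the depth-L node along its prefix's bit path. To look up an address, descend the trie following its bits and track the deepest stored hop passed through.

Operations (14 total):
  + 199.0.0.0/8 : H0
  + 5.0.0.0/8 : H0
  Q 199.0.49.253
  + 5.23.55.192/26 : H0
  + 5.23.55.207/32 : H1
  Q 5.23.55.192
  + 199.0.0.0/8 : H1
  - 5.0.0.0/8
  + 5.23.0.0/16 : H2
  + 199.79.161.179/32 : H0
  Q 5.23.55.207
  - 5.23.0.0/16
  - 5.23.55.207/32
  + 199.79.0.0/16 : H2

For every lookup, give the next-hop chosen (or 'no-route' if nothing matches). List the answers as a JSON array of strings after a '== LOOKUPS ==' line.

Trace:
  add 199.0.0.0/8 -> H0 at depth 8
  add 5.0.0.0/8 -> H0 at depth 8
  ? 199.0.49.253  path d0:-→d1:-→d2:-→d3:-→d4:-→d5:-→d6:-→d7:-→d8:H0  best=H0
  add 5.23.55.192/26 -> H0 at depth 26
  add 5.23.55.207/32 -> H1 at depth 32
  ? 5.23.55.192  path d0:-→d1:-→d2:-→d3:-→d4:-→d5:-→d6:-→d7:-→d8:H0→d9:-→d10:-→d11:-→d12:-→d13:-→d14:-→d15:-→d16:-→d17:-→d18:-→d19:-→d20:-→d21:-→d22:-→d23:-→d24:-→d25:-→d26:H0→d27:-→d28:-  best=H0
  add 199.0.0.0/8 -> H1 at depth 8
  - 5.0.0.0/8 clear@8
  add 5.23.0.0/16 -> H2 at depth 16
  add 199.79.161.179/32 -> H0 at depth 32
  ? 5.23.55.207  path d0:-→d1:-→d2:-→d3:-→d4:-→d5:-→d6:-→d7:-→d8:-→d9:-→d10:-→d11:-→d12:-→d13:-→d14:-→d15:-→d16:H2→d17:-→d18:-→d19:-→d20:-→d21:-→d22:-→d23:-→d24:-→d25:-→d26:H0→d27:-→d28:-→d29:-→d30:-→d31:-→d32:H1  best=H1
  - 5.23.0.0/16 clear@16
  - 5.23.55.207/32 clear@32
  add 199.79.0.0/16 -> H2 at depth 16

== LOOKUPS ==
["H0","H0","H1"]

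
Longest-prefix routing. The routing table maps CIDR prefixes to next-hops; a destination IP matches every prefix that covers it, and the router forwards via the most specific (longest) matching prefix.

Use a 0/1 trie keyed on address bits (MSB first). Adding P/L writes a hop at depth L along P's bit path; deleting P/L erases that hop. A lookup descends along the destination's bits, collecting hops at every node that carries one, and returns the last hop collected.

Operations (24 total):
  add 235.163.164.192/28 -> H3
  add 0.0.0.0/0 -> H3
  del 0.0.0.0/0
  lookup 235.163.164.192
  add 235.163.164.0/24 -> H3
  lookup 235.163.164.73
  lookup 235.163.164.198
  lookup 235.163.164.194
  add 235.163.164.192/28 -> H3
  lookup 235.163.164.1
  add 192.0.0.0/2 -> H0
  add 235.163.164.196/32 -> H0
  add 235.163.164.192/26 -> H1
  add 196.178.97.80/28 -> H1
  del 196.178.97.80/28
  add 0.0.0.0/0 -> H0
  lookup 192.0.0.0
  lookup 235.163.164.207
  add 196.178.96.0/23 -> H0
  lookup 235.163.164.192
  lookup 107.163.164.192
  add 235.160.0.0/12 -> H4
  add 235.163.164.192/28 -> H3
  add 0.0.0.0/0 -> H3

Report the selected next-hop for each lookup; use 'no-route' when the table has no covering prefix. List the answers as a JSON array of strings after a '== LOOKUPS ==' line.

Trace:
  + 235.163.164.192/28 (H3) depth=28
  + 0.0.0.0/0 (H3) depth=0
  del 0.0.0.0/0 (clear depth 0)
  Q 235.163.164.192: descend 1110101110100011101001001100 ; hops seen [H3] ; pick H3
  + 235.163.164.0/24 (H3) depth=24
  Q 235.163.164.73: descend 111010111010001110100100 ; hops seen [H3] ; pick H3
  Q 235.163.164.198: descend 1110101110100011101001001100 ; hops seen [H3,H3] ; pick H3
  Q 235.163.164.194: descend 1110101110100011101001001100 ; hops seen [H3,H3] ; pick H3
  + 235.163.164.192/28 (H3) depth=28
  Q 235.163.164.1: descend 111010111010001110100100 ; hops seen [H3] ; pick H3
  + 192.0.0.0/2 (H0) depth=2
  + 235.163.164.196/32 (H0) depth=32
  + 235.163.164.192/26 (H1) depth=26
  + 196.178.97.80/28 (H1) depth=28
  del 196.178.97.80/28 (clear depth 28)
  + 0.0.0.0/0 (H0) depth=0
  Q 192.0.0.0: descend 11000 ; hops seen [H0,H0] ; pick H0
  Q 235.163.164.207: descend 1110101110100011101001001100 ; hops seen [H0,H0,H3,H1,H3] ; pick H3
  + 196.178.96.0/23 (H0) depth=23
  Q 235.163.164.192: descend 11101011101000111010010011000 ; hops seen [H0,H0,H3,H1,H3] ; pick H3
  Q 107.163.164.192: descend ε ; hops seen [H0] ; pick H0
  + 235.160.0.0/12 (H4) depth=12
  + 235.163.164.192/28 (H3) depth=28
  + 0.0.0.0/0 (H3) depth=0

== LOOKUPS ==
["H3","H3","H3","H3","H3","H0","H3","H3","H0"]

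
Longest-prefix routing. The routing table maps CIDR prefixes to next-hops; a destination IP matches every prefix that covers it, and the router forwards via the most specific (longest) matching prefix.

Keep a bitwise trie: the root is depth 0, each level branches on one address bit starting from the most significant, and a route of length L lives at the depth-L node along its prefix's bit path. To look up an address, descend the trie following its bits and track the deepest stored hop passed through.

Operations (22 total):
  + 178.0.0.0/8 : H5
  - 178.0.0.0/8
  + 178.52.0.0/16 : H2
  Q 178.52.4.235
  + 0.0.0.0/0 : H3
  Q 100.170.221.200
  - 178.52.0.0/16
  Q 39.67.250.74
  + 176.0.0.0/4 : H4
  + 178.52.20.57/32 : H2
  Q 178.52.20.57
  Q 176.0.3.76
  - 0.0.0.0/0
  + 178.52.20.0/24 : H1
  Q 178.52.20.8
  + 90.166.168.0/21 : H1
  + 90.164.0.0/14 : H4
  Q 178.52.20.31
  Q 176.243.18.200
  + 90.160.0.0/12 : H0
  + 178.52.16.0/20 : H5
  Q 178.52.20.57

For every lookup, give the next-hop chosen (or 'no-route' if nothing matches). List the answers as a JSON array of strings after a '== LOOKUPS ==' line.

Apply in order:
  add 178.0.0.0/8 -> H5 at depth 8
  - 178.0.0.0/8 clear@8
  add 178.52.0.0/16 -> H2 at depth 16
  Q 178.52.4.235: descend 1011001000110100 ; hops seen [H2] ; pick H2
  add 0.0.0.0/0 -> H3 at depth 0
  Q 100.170.221.200: descend ε ; hops seen [H3] ; pick H3
  - 178.52.0.0/16 clear@16
  Q 39.67.250.74: descend ε ; hops seen [H3] ; pick H3
  add 176.0.0.0/4 -> H4 at depth 4
  add 178.52.20.57/32 -> H2 at depth 32
  Q 178.52.20.57: descend 10110010001101000001010000111001 ; hops seen [H3,H4,H2] ; pick H2
  Q 176.0.3.76: descend 101100 ; hops seen [H3,H4] ; pick H4
  - 0.0.0.0/0 clear@0
  add 178.52.20.0/24 -> H1 at depth 24
  Q 178.52.20.8: descend 10110010001101000001010000 ; hops seen [H4,H1] ; pick H1
  add 90.166.168.0/21 -> H1 at depth 21
  add 90.164.0.0/14 -> H4 at depth 14
  Q 178.52.20.31: descend 10110010001101000001010000 ; hops seen [H4,H1] ; pick H1
  Q 176.243.18.200: descend 101100 ; hops seen [H4] ; pick H4
  add 90.160.0.0/12 -> H0 at depth 12
  add 178.52.16.0/20 -> H5 at depth 20
  Q 178.52.20.57: descend 10110010001101000001010000111001 ; hops seen [H4,H5,H1,H2] ; pick H2

== LOOKUPS ==
["H2","H3","H3","H2","H4","H1","H1","H4","H2"]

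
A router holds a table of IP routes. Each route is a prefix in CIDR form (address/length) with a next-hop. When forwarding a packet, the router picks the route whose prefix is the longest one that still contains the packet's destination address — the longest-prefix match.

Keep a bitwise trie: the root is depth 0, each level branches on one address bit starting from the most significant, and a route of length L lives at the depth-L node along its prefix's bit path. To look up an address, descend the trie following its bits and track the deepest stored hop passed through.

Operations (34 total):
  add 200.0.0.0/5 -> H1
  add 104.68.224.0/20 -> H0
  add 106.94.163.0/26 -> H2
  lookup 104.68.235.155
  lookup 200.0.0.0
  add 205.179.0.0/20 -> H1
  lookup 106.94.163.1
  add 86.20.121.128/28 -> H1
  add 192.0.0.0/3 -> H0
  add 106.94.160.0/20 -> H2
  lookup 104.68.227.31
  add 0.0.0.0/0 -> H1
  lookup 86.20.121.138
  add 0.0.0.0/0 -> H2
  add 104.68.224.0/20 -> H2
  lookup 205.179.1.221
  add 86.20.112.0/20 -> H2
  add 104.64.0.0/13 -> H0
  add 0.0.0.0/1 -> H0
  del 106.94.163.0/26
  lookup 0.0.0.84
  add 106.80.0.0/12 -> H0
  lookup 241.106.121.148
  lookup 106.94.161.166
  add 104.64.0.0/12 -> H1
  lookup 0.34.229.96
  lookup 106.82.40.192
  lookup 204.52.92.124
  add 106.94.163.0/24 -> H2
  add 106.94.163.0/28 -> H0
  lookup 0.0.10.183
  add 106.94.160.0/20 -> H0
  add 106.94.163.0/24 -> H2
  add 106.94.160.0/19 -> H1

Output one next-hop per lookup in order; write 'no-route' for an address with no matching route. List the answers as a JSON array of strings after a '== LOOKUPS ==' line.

Trace:
  + 200.0.0.0/5 (H1) depth=5
  + 104.68.224.0/20 (H0) depth=20
  + 106.94.163.0/26 (H2) depth=26
  Q 104.68.235.155: descend 01101000010001001110 ; hops seen [H0] ; pick H0
  Q 200.0.0.0: descend 11001 ; hops seen [H1] ; pick H1
  + 205.179.0.0/20 (H1) depth=20
  Q 106.94.163.1: descend 01101010010111101010001100 ; hops seen [H2] ; pick H2
  + 86.20.121.128/28 (H1) depth=28
  + 192.0.0.0/3 (H0) depth=3
  + 106.94.160.0/20 (H2) depth=20
  Q 104.68.227.31: descend 01101000010001001110 ; hops seen [H0] ; pick H0
  + 0.0.0.0/0 (H1) depth=0
  Q 86.20.121.138: descend 0101011000010100011110011000 ; hops seen [H1,H1] ; pick H1
  + 0.0.0.0/0 (H2) depth=0
  + 104.68.224.0/20 (H2) depth=20
  Q 205.179.1.221: descend 11001101101100110000 ; hops seen [H2,H0,H1,H1] ; pick H1
  + 86.20.112.0/20 (H2) depth=20
  + 104.64.0.0/13 (H0) depth=13
  + 0.0.0.0/1 (H0) depth=1
  del 106.94.163.0/26 (clear depth 26)
  Q 0.0.0.84: descend 0 ; hops seen [H2,H0] ; pick H0
  + 106.80.0.0/12 (H0) depth=12
  Q 241.106.121.148: descend 11 ; hops seen [H2] ; pick H2
  Q 106.94.161.166: descend 0110101001011110101000 ; hops seen [H2,H0,H0,H2] ; pick H2
  + 104.64.0.0/12 (H1) depth=12
  Q 0.34.229.96: descend 0 ; hops seen [H2,H0] ; pick H0
  Q 106.82.40.192: descend 011010100101 ; hops seen [H2,H0,H0] ; pick H0
  Q 204.52.92.124: descend 1100110 ; hops seen [H2,H0,H1] ; pick H1
  + 106.94.163.0/24 (H2) depth=24
  + 106.94.163.0/28 (H0) depth=28
  Q 0.0.10.183: descend 0 ; hops seen [H2,H0] ; pick H0
  + 106.94.160.0/20 (H0) depth=20
  + 106.94.163.0/24 (H2) depth=24
  + 106.94.160.0/19 (H1) depth=19

== LOOKUPS ==
["H0","H1","H2","H0","H1","H1","H0","H2","H2","H0","H0","H1","H0"]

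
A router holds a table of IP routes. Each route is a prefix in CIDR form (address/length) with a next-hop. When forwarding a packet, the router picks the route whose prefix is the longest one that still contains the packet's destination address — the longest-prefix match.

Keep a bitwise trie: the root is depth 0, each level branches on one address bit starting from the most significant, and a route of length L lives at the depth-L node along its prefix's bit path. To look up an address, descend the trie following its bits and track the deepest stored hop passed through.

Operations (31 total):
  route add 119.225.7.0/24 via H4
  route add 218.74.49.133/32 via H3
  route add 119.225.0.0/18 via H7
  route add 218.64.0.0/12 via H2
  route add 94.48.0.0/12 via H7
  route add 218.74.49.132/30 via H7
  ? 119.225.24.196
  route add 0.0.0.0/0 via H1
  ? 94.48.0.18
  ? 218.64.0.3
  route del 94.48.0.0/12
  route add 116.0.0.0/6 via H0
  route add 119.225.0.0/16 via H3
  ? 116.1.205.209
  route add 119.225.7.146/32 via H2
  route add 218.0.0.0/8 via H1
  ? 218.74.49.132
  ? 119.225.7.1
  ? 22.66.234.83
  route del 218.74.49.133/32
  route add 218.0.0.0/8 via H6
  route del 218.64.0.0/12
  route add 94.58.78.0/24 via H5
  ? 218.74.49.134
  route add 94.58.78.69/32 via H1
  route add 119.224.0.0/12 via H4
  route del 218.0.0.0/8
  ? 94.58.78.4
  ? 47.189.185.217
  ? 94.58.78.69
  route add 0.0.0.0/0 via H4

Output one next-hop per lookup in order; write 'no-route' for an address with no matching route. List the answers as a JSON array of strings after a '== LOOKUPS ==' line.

Trace:
  add 119.225.7.0/24 -> H4 at depth 24
  add 218.74.49.133/32 -> H3 at depth 32
  add 119.225.0.0/18 -> H7 at depth 18
  add 218.64.0.0/12 -> H2 at depth 12
  add 94.48.0.0/12 -> H7 at depth 12
  add 218.74.49.132/30 -> H7 at depth 30
  ? 119.225.24.196  path d0:-→d1:-→d2:-→d3:-→d4:-→d5:-→d6:-→d7:-→d8:-→d9:-→d10:-→d11:-→d12:-→d13:-→d14:-→d15:-→d16:-→d17:-→d18:H7→d19:-  best=H7
  add 0.0.0.0/0 -> H1 at depth 0
  ? 94.48.0.18  path d0:H1→d1:-→d2:-→d3:-→d4:-→d5:-→d6:-→d7:-→d8:-→d9:-→d10:-→d11:-→d12:H7  best=H7
  ? 218.64.0.3  path d0:H1→d1:-→d2:-→d3:-→d4:-→d5:-→d6:-→d7:-→d8:-→d9:-→d10:-→d11:-→d12:H2  best=H2
  - 94.48.0.0/12 clear@12
  add 116.0.0.0/6 -> H0 at depth 6
  add 119.225.0.0/16 -> H3 at depth 16
  ? 116.1.205.209  path d0:H1→d1:-→d2:-→d3:-→d4:-→d5:-→d6:H0  best=H0
  add 119.225.7.146/32 -> H2 at depth 32
  add 218.0.0.0/8 -> H1 at depth 8
  ? 218.74.49.132  path d0:H1→d1:-→d2:-→d3:-→d4:-→d5:-→d6:-→d7:-→d8:H1→d9:-→d10:-→d11:-→d12:H2→d13:-→d14:-→d15:-→d16:-→d17:-→d18:-→d19:-→d20:-→d21:-→d22:-→d23:-→d24:-→d25:-→d26:-→d27:-→d28:-→d29:-→d30:H7→d31:-  best=H7
  ? 119.225.7.1  path d0:H1→d1:-→d2:-→d3:-→d4:-→d5:-→d6:H0→d7:-→d8:-→d9:-→d10:-→d11:-→d12:-→d13:-→d14:-→d15:-→d16:H3→d17:-→d18:H7→d19:-→d20:-→d21:-→d22:-→d23:-→d24:H4  best=H4
  ? 22.66.234.83  path d0:H1→d1:-  best=H1
  - 218.74.49.133/32 clear@32
  add 218.0.0.0/8 -> H6 at depth 8
  - 218.64.0.0/12 clear@12
  add 94.58.78.0/24 -> H5 at depth 24
  ? 218.74.49.134  path d0:H1→d1:-→d2:-→d3:-→d4:-→d5:-→d6:-→d7:-→d8:H6→d9:-→d10:-→d11:-→d12:-→d13:-→d14:-→d15:-→d16:-→d17:-→d18:-→d19:-→d20:-→d21:-→d22:-→d23:-→d24:-→d25:-→d26:-→d27:-→d28:-→d29:-→d30:H7  best=H7
  add 94.58.78.69/32 -> H1 at depth 32
  add 119.224.0.0/12 -> H4 at depth 12
  - 218.0.0.0/8 clear@8
  ? 94.58.78.4  path d0:H1→d1:-→d2:-→d3:-→d4:-→d5:-→d6:-→d7:-→d8:-→d9:-→d10:-→d11:-→d12:-→d13:-→d14:-→d15:-→d16:-→d17:-→d18:-→d19:-→d20:-→d21:-→d22:-→d23:-→d24:H5→d25:-  best=H5
  ? 47.189.185.217  path d0:H1→d1:-  best=H1
  ? 94.58.78.69  path d0:H1→d1:-→d2:-→d3:-→d4:-→d5:-→d6:-→d7:-→d8:-→d9:-→d10:-→d11:-→d12:-→d13:-→d14:-→d15:-→d16:-→d17:-→d18:-→d19:-→d20:-→d21:-→d22:-→d23:-→d24:H5→d25:-→d26:-→d27:-→d28:-→d29:-→d30:-→d31:-→d32:H1  best=H1
  add 0.0.0.0/0 -> H4 at depth 0

== LOOKUPS ==
["H7","H7","H2","H0","H7","H4","H1","H7","H5","H1","H1"]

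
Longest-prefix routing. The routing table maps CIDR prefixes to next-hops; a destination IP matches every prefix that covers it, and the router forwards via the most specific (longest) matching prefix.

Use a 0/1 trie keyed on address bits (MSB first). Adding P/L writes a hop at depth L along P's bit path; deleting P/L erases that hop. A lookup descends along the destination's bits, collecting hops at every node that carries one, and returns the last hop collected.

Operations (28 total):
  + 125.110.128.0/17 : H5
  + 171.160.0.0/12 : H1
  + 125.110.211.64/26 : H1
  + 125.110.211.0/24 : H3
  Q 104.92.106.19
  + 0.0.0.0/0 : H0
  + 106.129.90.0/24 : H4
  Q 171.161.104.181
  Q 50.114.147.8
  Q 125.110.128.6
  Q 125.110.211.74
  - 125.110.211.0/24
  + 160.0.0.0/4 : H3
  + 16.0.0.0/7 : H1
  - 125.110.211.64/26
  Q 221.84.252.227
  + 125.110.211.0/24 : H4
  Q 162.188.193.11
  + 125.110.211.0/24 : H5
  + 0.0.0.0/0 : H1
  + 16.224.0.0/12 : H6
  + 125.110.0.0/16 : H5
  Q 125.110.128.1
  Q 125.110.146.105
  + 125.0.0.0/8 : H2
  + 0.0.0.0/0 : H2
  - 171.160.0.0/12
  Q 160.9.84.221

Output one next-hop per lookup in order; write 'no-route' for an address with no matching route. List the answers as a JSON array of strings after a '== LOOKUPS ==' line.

Process each operation:
  add 125.110.128.0/17 -> H5 at depth 17
  add 171.160.0.0/12 -> H1 at depth 12
  add 125.110.211.64/26 -> H1 at depth 26
  add 125.110.211.0/24 -> H3 at depth 24
  ? 104.92.106.19  path d0:-→d1:-→d2:-→d3:-  best=no-route
  add 0.0.0.0/0 -> H0 at depth 0
  add 106.129.90.0/24 -> H4 at depth 24
  ? 171.161.104.181  path d0:H0→d1:-→d2:-→d3:-→d4:-→d5:-→d6:-→d7:-→d8:-→d9:-→d10:-→d11:-→d12:H1  best=H1
  ? 50.114.147.8  path d0:H0→d1:-  best=H0
  ? 125.110.128.6  path d0:H0→d1:-→d2:-→d3:-→d4:-→d5:-→d6:-→d7:-→d8:-→d9:-→d10:-→d11:-→d12:-→d13:-→d14:-→d15:-→d16:-→d17:H5  best=H5
  ? 125.110.211.74  path d0:H0→d1:-→d2:-→d3:-→d4:-→d5:-→d6:-→d7:-→d8:-→d9:-→d10:-→d11:-→d12:-→d13:-→d14:-→d15:-→d16:-→d17:H5→d18:-→d19:-→d20:-→d21:-→d22:-→d23:-→d24:H3→d25:-→d26:H1  best=H1
  del 125.110.211.0/24 (clear depth 24)
  add 160.0.0.0/4 -> H3 at depth 4
  add 16.0.0.0/7 -> H1 at depth 7
  del 125.110.211.64/26 (clear depth 26)
  ? 221.84.252.227  path d0:H0→d1:-  best=H0
  add 125.110.211.0/24 -> H4 at depth 24
  ? 162.188.193.11  path d0:H0→d1:-→d2:-→d3:-→d4:H3  best=H3
  add 125.110.211.0/24 -> H5 at depth 24
  add 0.0.0.0/0 -> H1 at depth 0
  add 16.224.0.0/12 -> H6 at depth 12
  add 125.110.0.0/16 -> H5 at depth 16
  ? 125.110.128.1  path d0:H1→d1:-→d2:-→d3:-→d4:-→d5:-→d6:-→d7:-→d8:-→d9:-→d10:-→d11:-→d12:-→d13:-→d14:-→d15:-→d16:H5→d17:H5  best=H5
  ? 125.110.146.105  path d0:H1→d1:-→d2:-→d3:-→d4:-→d5:-→d6:-→d7:-→d8:-→d9:-→d10:-→d11:-→d12:-→d13:-→d14:-→d15:-→d16:H5→d17:H5  best=H5
  add 125.0.0.0/8 -> H2 at depth 8
  add 0.0.0.0/0 -> H2 at depth 0
  del 171.160.0.0/12 (clear depth 12)
  ? 160.9.84.221  path d0:H2→d1:-→d2:-→d3:-→d4:H3  best=H3

== LOOKUPS ==
["no-route","H1","H0","H5","H1","H0","H3","H5","H5","H3"]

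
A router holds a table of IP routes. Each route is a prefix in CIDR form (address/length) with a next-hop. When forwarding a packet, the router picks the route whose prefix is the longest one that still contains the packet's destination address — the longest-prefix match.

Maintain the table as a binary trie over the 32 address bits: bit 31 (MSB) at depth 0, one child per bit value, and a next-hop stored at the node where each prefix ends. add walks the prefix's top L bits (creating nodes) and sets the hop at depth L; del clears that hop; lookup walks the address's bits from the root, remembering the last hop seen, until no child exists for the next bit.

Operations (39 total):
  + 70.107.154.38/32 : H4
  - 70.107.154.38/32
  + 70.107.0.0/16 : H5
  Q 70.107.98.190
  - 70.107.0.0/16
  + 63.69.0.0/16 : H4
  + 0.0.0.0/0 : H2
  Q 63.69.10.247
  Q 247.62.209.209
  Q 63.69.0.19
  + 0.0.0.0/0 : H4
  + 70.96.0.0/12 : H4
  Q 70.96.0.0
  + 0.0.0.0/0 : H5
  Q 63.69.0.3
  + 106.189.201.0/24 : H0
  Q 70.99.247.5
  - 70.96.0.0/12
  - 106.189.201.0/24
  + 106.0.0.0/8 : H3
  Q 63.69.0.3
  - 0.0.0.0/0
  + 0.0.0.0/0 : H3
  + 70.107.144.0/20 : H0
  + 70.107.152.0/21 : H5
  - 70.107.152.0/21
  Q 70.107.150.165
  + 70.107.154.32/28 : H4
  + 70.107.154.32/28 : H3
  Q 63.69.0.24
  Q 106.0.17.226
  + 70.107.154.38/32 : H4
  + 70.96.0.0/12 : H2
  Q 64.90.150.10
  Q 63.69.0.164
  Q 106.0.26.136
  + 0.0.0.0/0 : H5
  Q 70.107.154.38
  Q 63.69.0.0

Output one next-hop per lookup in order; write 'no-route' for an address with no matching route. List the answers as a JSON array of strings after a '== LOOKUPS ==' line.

Trace:
  add 70.107.154.38/32 -> H4 at depth 32
  del 70.107.154.38/32 (clear depth 32)
  add 70.107.0.0/16 -> H5 at depth 16
  lookup 70.107.98.190: bits 0100011001101011 walk d0:-→d1:-→d2:-→d3:-→d4:-→d5:-→d6:-→d7:-→d8:-→d9:-→d10:-→d11:-→d12:-→d13:-→d14:-→d15:-→d16:H5 -> H5
  del 70.107.0.0/16 (clear depth 16)
  add 63.69.0.0/16 -> H4 at depth 16
  add 0.0.0.0/0 -> H2 at depth 0
  lookup 63.69.10.247: bits 0011111101000101 walk d0:H2→d1:-→d2:-→d3:-→d4:-→d5:-→d6:-→d7:-→d8:-→d9:-→d10:-→d11:-→d12:-→d13:-→d14:-→d15:-→d16:H4 -> H4
  lookup 247.62.209.209: bits ε walk d0:H2 -> H2
  lookup 63.69.0.19: bits 0011111101000101 walk d0:H2→d1:-→d2:-→d3:-→d4:-→d5:-→d6:-→d7:-→d8:-→d9:-→d10:-→d11:-→d12:-→d13:-→d14:-→d15:-→d16:H4 -> H4
  add 0.0.0.0/0 -> H4 at depth 0
  add 70.96.0.0/12 -> H4 at depth 12
  lookup 70.96.0.0: bits 010001100110 walk d0:H4→d1:-→d2:-→d3:-→d4:-→d5:-→d6:-→d7:-→d8:-→d9:-→d10:-→d11:-→d12:H4 -> H4
  add 0.0.0.0/0 -> H5 at depth 0
  lookup 63.69.0.3: bits 0011111101000101 walk d0:H5→d1:-→d2:-→d3:-→d4:-→d5:-→d6:-→d7:-→d8:-→d9:-→d10:-→d11:-→d12:-→d13:-→d14:-→d15:-→d16:H4 -> H4
  add 106.189.201.0/24 -> H0 at depth 24
  lookup 70.99.247.5: bits 010001100110 walk d0:H5→d1:-→d2:-→d3:-→d4:-→d5:-→d6:-→d7:-→d8:-→d9:-→d10:-→d11:-→d12:H4 -> H4
  del 70.96.0.0/12 (clear depth 12)
  del 106.189.201.0/24 (clear depth 24)
  add 106.0.0.0/8 -> H3 at depth 8
  lookup 63.69.0.3: bits 0011111101000101 walk d0:H5→d1:-→d2:-→d3:-→d4:-→d5:-→d6:-→d7:-→d8:-→d9:-→d10:-→d11:-→d12:-→d13:-→d14:-→d15:-→d16:H4 -> H4
  del 0.0.0.0/0 (clear depth 0)
  add 0.0.0.0/0 -> H3 at depth 0
  add 70.107.144.0/20 -> H0 at depth 20
  add 70.107.152.0/21 -> H5 at depth 21
  del 70.107.152.0/21 (clear depth 21)
  lookup 70.107.150.165: bits 01000110011010111001 walk d0:H3→d1:-→d2:-→d3:-→d4:-→d5:-→d6:-→d7:-→d8:-→d9:-→d10:-→d11:-→d12:-→d13:-→d14:-→d15:-→d16:-→d17:-→d18:-→d19:-→d20:H0 -> H0
  add 70.107.154.32/28 -> H4 at depth 28
  add 70.107.154.32/28 -> H3 at depth 28
  lookup 63.69.0.24: bits 0011111101000101 walk d0:H3→d1:-→d2:-→d3:-→d4:-→d5:-→d6:-→d7:-→d8:-→d9:-→d10:-→d11:-→d12:-→d13:-→d14:-→d15:-→d16:H4 -> H4
  lookup 106.0.17.226: bits 01101010 walk d0:H3→d1:-→d2:-→d3:-→d4:-→d5:-→d6:-→d7:-→d8:H3 -> H3
  add 70.107.154.38/32 -> H4 at depth 32
  add 70.96.0.0/12 -> H2 at depth 12
  lookup 64.90.150.10: bits 01000 walk d0:H3→d1:-→d2:-→d3:-→d4:-→d5:- -> H3
  lookup 63.69.0.164: bits 0011111101000101 walk d0:H3→d1:-→d2:-→d3:-→d4:-→d5:-→d6:-→d7:-→d8:-→d9:-→d10:-→d11:-→d12:-→d13:-→d14:-→d15:-→d16:H4 -> H4
  lookup 106.0.26.136: bits 01101010 walk d0:H3→d1:-→d2:-→d3:-→d4:-→d5:-→d6:-→d7:-→d8:H3 -> H3
  add 0.0.0.0/0 -> H5 at depth 0
  lookup 70.107.154.38: bits 01000110011010111001101000100110 walk d0:H5→d1:-→d2:-→d3:-→d4:-→d5:-→d6:-→d7:-→d8:-→d9:-→d10:-→d11:-→d12:H2→d13:-→d14:-→d15:-→d16:-→d17:-→d18:-→d19:-→d20:H0→d21:-→d22:-→d23:-→d24:-→d25:-→d26:-→d27:-→d28:H3→d29:-→d30:-→d31:-→d32:H4 -> H4
  lookup 63.69.0.0: bits 0011111101000101 walk d0:H5→d1:-→d2:-→d3:-→d4:-→d5:-→d6:-→d7:-→d8:-→d9:-→d10:-→d11:-→d12:-→d13:-→d14:-→d15:-→d16:H4 -> H4

== LOOKUPS ==
["H5","H4","H2","H4","H4","H4","H4","H4","H0","H4","H3","H3","H4","H3","H4","H4"]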